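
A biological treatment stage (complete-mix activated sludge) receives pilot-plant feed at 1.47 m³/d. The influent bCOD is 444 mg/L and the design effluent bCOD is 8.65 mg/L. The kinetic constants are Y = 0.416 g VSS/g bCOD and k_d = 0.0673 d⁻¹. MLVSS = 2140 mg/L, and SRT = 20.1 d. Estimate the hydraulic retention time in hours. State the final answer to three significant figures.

Rearranging the biomass balance for a CMAS with decay, V = Y·Q·ΔS·θ_c / [X·(1+k_d θ_c)] = 0.416 × 1.47 × (444 − 8.65) × 20.1 / [2140 × (1 + 0.0673 × 20.1)] = 5.35×10^3 / 5035 = 1.063 m³.
HRT = V/Q = 1.063 m³ / 1.47 m³·d⁻¹ = 0.7230 d × 24 = 17.35 h.

τ ≈ 17.4 h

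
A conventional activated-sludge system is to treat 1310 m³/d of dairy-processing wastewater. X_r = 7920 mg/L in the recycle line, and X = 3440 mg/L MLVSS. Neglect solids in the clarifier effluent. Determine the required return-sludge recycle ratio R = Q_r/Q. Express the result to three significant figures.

R = Q_r/Q = X/(X_r − X) = 3440 / (7920 − 3440) = 0.7679.

R ≈ 0.768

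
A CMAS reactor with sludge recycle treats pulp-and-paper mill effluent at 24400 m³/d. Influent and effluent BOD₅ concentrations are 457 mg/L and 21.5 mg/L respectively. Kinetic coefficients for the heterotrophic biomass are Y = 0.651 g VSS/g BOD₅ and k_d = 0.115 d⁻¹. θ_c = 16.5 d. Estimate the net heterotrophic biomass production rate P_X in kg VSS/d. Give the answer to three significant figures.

The observed yield is Y_obs = Y/(1 + k_d·θ_c) = 0.651 / (1 + 0.115 × 16.5) = 0.651 / 2.897 = 0.2247 g VSS per g BOD₅ removed.
Q·(S₀ − S) = 24400 × (457 − 21.5) × 10⁻³ = 10626 kg/d removed.
So the net sludge growth is P_X = 0.2247 × 10626 = 2387 kg VSS/d.

P_X ≈ 2390 kg VSS/d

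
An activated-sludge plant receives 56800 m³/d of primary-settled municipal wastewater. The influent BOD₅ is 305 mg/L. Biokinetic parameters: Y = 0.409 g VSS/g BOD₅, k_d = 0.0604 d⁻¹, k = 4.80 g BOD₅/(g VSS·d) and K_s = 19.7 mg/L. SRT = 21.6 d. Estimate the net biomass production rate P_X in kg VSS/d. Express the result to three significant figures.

Effluent substrate depends only on kinetics and SRT: S = K_s(1 + k_d θ_c) / [θ_c(Yk − k_d) − 1] = 19.7 × (1 + 0.0604 × 21.6) / [21.6 × (0.409 × 4.80 − 0.0604) − 1] = 45.40 / 40.10 = 1.132 mg/L.
The observed yield is Y_obs = Y/(1 + k_d·θ_c) = 0.409 / (1 + 0.0604 × 21.6) = 0.409 / 2.305 = 0.1775 g VSS per g BOD₅ removed.
ΔS = 305 − 1.13 = 303.9 mg/L, so the substrate removal rate is 56800 × 303.9/1000 = 17260 kg BOD₅/d.
So the net sludge growth is P_X = 0.1775 × 17260 = 3063 kg VSS/d.

P_X ≈ 3060 kg VSS/d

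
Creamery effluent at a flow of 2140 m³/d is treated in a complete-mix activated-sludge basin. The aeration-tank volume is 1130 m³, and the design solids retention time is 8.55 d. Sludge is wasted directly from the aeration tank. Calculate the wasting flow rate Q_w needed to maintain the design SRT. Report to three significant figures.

Wasting from the aeration tank: Q_w = V / θ_c = 1130 / 8.55 = 132.2 m³/d.

Q_w ≈ 132 m³/d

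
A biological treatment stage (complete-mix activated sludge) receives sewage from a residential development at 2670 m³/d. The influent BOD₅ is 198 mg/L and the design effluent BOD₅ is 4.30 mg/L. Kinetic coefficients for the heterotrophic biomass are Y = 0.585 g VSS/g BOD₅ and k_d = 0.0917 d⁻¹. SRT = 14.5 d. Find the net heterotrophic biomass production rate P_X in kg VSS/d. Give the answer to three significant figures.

Correct the yield for decay: Y_obs = Y/(1 + k_d θ_c) = 0.585 / (1 + 0.0917 × 14.5) = 0.585 / 2.330 = 0.2511.
Substrate removed = Q·(S₀ − S) = 2670 m³/d × (198 − 4.30) g/m³ = 5.17×10^5 g/d = 517.2 kg/d.
Biomass produced: P_X = Y_obs·Q·ΔS = 0.2511 × 517.2 ≈ 129.9 kg VSS/d.

P_X ≈ 130 kg VSS/d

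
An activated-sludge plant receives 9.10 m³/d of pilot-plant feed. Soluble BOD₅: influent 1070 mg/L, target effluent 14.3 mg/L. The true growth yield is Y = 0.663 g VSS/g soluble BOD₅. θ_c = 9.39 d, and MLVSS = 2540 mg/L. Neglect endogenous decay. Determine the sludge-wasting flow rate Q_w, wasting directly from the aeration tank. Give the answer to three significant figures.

With k_d = 0 the design equation reduces to V = Y Q (S₀−S) θ_c / X = 0.663 × 9.10 × (1070 − 14.3) × 9.39 / 2540 = 23.55 m³.
With mixed-liquor wasting, θ_c = V/Q_w, so Q_w = V/θ_c = 23.55/9.39 = 2.508 m³/d.

Q_w ≈ 2.51 m³/d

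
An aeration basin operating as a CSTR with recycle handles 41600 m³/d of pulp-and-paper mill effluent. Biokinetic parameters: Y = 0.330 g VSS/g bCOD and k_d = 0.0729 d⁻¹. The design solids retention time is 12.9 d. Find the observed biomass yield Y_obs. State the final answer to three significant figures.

Observed yield with endogenous decay: Y_obs = Y / (1 + k_d·θ_c) = 0.330 / (1 + 0.0729 × 12.9) = 0.330 / 1.940 = 0.1701 g VSS/g bCOD.

Y_obs ≈ 0.170 g VSS/g bCOD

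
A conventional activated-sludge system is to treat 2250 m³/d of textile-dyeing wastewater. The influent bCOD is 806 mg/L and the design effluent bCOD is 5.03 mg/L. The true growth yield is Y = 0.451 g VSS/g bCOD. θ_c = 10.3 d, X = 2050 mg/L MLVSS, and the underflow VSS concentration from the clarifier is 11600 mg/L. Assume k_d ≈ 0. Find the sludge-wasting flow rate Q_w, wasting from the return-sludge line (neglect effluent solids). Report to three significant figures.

Q_w ≈ 70.1 m³/d

With k_d = 0 the design equation reduces to V = Y Q (S₀−S) θ_c / X = 0.451 × 2250 × (806 − 5.03) × 10.3 / 2050 = 4084 m³.
Wasting from the return line (neglecting effluent solids): Q_w = V·X / (θ_c·X_r) = 4084 × 2050 / (10.3 × 11600) = 70.07 m³/d.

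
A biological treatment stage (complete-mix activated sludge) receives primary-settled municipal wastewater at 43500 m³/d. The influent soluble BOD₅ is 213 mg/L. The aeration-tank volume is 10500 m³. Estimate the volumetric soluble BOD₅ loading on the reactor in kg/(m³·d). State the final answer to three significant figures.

Volumetric loading L_v = Q·S₀ / V = 43500 × 213 g/m³ / 10500 m³ = 882.4 g/(m³·d) = 0.8824 kg soluble BOD₅/(m³·d).

L_v ≈ 0.882 kg soluble BOD₅/(m³·d)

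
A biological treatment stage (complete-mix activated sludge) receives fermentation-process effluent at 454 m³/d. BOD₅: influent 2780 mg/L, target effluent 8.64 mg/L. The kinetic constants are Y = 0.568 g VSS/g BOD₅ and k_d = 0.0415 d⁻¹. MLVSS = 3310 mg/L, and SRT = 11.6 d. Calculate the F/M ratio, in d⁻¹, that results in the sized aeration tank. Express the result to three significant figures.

F/M ≈ 0.226 d⁻¹

Steady-state biomass mass balance: V·X·(1 + k_d·θ_c) = Y·Q·(S₀ − S)·θ_c, so V = 0.568 × 454 × (2780 − 8.64) × 11.6 / [3310 × (1 + 0.0415 × 11.6)] = 8.29×10^6 / 4903 = 1691 m³.
F/M = Q·S₀ / (V·X) = 454 × 2780 / (1691 × 3310) = 0.2255 g BOD₅·(g VSS·d)⁻¹.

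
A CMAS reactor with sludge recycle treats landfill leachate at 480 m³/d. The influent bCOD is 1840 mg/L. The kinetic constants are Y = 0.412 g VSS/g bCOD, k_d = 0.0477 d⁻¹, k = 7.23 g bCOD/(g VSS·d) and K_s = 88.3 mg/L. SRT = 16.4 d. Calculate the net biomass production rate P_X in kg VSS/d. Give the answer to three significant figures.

P_X ≈ 204 kg VSS/d

Effluent substrate depends only on kinetics and SRT: S = K_s(1 + k_d θ_c) / [θ_c(Yk − k_d) − 1] = 88.3 × (1 + 0.0477 × 16.4) / [16.4 × (0.412 × 7.23 − 0.0477) − 1] = 157.4 / 47.07 = 3.343 mg/L.
Correct the yield for decay: Y_obs = Y/(1 + k_d θ_c) = 0.412 / (1 + 0.0477 × 16.4) = 0.412 / 1.782 = 0.2312.
Substrate removed = Q·(S₀ − S) = 480 m³/d × (1840 − 3.34) g/m³ = 8.82×10^5 g/d = 881.6 kg/d.
So the net sludge growth is P_X = 0.2312 × 881.6 = 203.8 kg VSS/d.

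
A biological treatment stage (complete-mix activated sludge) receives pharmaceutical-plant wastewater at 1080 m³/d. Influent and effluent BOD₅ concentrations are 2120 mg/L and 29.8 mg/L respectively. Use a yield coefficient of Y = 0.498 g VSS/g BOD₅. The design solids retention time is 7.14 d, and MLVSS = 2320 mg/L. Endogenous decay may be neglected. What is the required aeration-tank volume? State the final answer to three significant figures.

With k_d = 0 the design equation reduces to V = Y Q (S₀−S) θ_c / X = 0.498 × 1080 × (2120 − 29.8) × 7.14 / 2320 = 3460 m³.

V ≈ 3460 m³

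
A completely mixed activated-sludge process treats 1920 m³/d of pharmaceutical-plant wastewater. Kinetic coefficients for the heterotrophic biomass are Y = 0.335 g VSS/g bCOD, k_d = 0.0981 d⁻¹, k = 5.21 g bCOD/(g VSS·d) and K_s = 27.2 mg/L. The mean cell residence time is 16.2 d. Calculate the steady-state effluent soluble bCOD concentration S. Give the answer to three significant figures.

S ≈ 2.74 mg/L

For a completely mixed reactor with recycle the Lawrence–McCarty relation gives S = K_s·(1 + k_d·θ_c) / [θ_c·(Y·k − k_d) − 1] = 27.2 × (1 + 0.0981 × 16.2) / [16.2 × (0.335 × 5.21 − 0.0981) − 1] = 70.43 / 25.69 = 2.742 mg/L.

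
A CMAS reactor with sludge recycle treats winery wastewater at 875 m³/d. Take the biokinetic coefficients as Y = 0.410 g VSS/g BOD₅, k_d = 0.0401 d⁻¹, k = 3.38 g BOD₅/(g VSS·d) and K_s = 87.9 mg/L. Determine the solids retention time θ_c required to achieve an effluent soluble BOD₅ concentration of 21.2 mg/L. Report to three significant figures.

θ_c ≈ 4.36 d

From 1/θ_c = Y·k·S/(K_s + S) − k_d: Y·k·S/(K_s+S) = 0.410 × 3.38 × 21.2 / (87.9 + 21.2) = 0.2693 d⁻¹.
Then 1/θ_c = μ − k_d = 0.2693 − 0.0401 = 0.2292 d⁻¹, giving θ_c = 4.363 d.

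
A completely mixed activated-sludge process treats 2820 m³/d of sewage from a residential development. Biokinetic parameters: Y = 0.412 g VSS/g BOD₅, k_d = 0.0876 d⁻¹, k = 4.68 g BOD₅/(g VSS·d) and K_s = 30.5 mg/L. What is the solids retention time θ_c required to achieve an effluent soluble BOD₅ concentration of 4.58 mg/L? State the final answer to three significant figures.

θ_c ≈ 6.09 d

At the target effluent, Y k S/(K_s+S) = 0.412×4.68×4.58/35.08 = 0.2517 d⁻¹.
θ_c = 1/(μ − k_d) = 1/(0.2517 − 0.0876) = 1/0.1641 = 6.092 d.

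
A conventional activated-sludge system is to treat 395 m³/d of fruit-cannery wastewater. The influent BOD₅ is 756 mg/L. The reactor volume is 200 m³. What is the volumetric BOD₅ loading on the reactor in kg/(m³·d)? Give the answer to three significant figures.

L_v ≈ 1.49 kg BOD₅/(m³·d)

Applied BOD₅ load per unit volume = Q·S₀/V = (395 × 756/1000)/200.0 = 1.493 kg BOD₅·m⁻³·d⁻¹.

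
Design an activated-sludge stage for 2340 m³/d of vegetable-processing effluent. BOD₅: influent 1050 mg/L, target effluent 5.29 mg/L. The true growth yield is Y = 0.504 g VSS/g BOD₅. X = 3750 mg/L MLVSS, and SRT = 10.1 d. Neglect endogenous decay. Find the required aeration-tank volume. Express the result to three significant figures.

Biomass mass balance (decay neglected): V·X = Y·Q·(S₀ − S)·θ_c, so V = 0.504 × 2340 × (1050 − 5.29) × 10.1 / 3750 = 3318 m³.

V ≈ 3320 m³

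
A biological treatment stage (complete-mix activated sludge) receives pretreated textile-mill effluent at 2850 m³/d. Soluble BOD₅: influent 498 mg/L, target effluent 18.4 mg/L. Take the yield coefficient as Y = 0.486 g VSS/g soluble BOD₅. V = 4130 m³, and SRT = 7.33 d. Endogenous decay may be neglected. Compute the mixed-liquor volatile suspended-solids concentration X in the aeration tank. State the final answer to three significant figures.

X ≈ 1180 mg/L

X = Y·Q·ΔS·θ_c / V = 0.486 × 2850 × (498 − 18.4) × 7.33 / 4130 = 1179 mg/L.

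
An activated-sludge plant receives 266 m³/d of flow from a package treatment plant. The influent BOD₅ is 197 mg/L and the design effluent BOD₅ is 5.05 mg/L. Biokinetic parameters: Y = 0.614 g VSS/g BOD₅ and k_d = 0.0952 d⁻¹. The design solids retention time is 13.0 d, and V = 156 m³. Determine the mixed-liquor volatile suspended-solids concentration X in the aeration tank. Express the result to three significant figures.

X = Y·Q·ΔS·θ_c / [V·(1 + k_d θ_c)] = 0.614 × 266 × (197 − 5.05) × 13.0 / [156 × (1 + 0.0952 × 13.0)] = 1168 mg/L.

X ≈ 1170 mg/L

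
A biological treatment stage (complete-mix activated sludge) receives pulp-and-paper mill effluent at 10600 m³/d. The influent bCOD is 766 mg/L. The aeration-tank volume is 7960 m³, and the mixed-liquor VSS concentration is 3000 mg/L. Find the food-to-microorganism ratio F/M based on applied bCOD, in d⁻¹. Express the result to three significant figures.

Food-to-microorganism ratio F/M = Q S₀ / (V X) = 10600 × 766 / (7960 × 3000) = 0.3400 d⁻¹.

F/M ≈ 0.340 d⁻¹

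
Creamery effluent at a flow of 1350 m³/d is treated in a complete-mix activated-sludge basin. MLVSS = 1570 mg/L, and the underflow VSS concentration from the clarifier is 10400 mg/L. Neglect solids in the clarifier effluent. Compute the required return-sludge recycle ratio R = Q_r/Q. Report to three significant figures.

R ≈ 0.178

Solids balance on the clarifier gives (1+R)X = R·X_r, so R = X/(X_r − X) = 1570 / (10400 − 1570) = 0.1778.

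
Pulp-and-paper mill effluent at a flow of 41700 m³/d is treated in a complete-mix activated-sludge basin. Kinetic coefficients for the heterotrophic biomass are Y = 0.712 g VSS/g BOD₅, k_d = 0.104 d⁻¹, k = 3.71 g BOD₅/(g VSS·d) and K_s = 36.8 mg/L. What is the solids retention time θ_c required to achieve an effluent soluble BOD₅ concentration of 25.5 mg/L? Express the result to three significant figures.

At the target effluent, Y k S/(K_s+S) = 0.712×3.71×25.5/62.30 = 1.081 d⁻¹.
Then 1/θ_c = μ − k_d = 1.081 − 0.104 = 0.9772 d⁻¹, giving θ_c = 1.023 d.

θ_c ≈ 1.02 d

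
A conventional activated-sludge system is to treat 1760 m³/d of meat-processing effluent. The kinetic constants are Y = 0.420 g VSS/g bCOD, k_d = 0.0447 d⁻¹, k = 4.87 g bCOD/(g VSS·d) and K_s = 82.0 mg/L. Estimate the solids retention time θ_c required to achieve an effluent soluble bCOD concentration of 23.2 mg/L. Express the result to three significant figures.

Specific growth rate at S = 23.2 mg/L: μ = YkS/(K_s+S) = 0.420·4.87·23.2/(82.0+23.2) = 0.4511 d⁻¹.
θ_c = 1/(μ − k_d) = 1/(0.4511 − 0.0447) = 1/0.4064 = 2.461 d.

θ_c ≈ 2.46 d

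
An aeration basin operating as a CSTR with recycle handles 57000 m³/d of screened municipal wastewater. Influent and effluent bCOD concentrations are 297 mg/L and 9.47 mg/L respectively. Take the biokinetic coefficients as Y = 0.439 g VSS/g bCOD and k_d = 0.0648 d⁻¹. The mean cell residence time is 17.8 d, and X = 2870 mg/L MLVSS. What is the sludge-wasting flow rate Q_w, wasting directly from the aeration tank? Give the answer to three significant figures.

Rearranging the biomass balance for a CMAS with decay, V = Y·Q·ΔS·θ_c / [X·(1+k_d θ_c)] = 0.439 × 57000 × (297 − 9.47) × 17.8 / [2870 × (1 + 0.0648 × 17.8)] = 1.28×10^8 / 6180 = 20722 m³.
With mixed-liquor wasting, θ_c = V/Q_w, so Q_w = V/θ_c = 20722/17.8 = 1164 m³/d.

Q_w ≈ 1160 m³/d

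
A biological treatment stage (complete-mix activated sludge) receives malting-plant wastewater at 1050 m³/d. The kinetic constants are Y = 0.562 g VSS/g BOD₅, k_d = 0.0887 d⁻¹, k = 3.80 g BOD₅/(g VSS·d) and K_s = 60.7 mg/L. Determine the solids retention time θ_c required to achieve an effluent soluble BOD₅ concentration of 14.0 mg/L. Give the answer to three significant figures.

At the target effluent, Y k S/(K_s+S) = 0.562×3.80×14.0/74.70 = 0.4002 d⁻¹.
1/θ_c = 0.4002 − 0.0887 = 0.3115 d⁻¹, so θ_c = 3.210 d.

θ_c ≈ 3.21 d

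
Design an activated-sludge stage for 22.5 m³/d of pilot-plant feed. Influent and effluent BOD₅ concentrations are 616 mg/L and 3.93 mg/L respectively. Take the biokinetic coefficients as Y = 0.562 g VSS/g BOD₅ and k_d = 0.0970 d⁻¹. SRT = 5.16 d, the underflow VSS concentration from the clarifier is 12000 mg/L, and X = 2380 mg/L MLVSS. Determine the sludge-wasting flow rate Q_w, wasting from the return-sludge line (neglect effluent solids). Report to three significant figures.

Q_w ≈ 0.430 m³/d

From the SRT design equation V = Y Q (S₀−S) θ_c / [X (1 + k_d θ_c)] = 0.562 × 22.5 × (616 − 3.93) × 5.16 / [2380 × (1 + 0.0970 × 5.16)] = 3.99×10^4 / 3571 = 11.18 m³.
Wasting from the return line (neglecting effluent solids): Q_w = V·X / (θ_c·X_r) = 11.18 × 2380 / (5.16 × 12000) = 0.4298 m³/d.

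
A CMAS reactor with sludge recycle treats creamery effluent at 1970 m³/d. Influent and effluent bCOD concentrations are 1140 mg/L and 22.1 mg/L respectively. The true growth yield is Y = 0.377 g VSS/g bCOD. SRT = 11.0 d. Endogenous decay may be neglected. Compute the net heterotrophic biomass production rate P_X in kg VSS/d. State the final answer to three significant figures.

Since k_d ≈ 0, Y_obs = Y = 0.377 g VSS/g bCOD.
Mass of bCOD removed per day: Q(S₀ − S) = 1970 × 1118 g/m³ = 2202 kg/d.
P_X = Y_obs · Q(S₀ − S) = 0.3770 × 2202 = 830.3 kg VSS/d.

P_X ≈ 830 kg VSS/d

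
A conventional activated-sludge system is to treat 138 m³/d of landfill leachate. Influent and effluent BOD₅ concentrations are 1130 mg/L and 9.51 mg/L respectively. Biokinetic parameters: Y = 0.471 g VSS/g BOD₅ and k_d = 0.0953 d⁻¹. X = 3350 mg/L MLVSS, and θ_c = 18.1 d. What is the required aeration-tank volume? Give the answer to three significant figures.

Steady-state biomass mass balance: V·X·(1 + k_d·θ_c) = Y·Q·(S₀ − S)·θ_c, so V = 0.471 × 138 × (1130 − 9.51) × 18.1 / [3350 × (1 + 0.0953 × 18.1)] = 1.32×10^6 / 9129 = 144.4 m³.

V ≈ 144 m³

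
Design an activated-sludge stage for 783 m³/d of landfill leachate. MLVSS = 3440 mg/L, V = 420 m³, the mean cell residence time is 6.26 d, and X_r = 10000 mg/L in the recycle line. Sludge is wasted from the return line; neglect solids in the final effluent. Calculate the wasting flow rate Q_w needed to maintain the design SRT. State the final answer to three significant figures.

Q_w ≈ 23.1 m³/d

Q_w = (V·X)/(θ_c X_r) = 420.0 × 3440 / (6.26 × 10000) = 23.08 m³/d.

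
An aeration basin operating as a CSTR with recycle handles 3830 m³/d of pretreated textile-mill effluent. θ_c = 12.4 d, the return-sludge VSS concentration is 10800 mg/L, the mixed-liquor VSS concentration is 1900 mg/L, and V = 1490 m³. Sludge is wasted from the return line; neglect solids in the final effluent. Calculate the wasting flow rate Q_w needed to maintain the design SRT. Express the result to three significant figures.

Q_w ≈ 21.1 m³/d

θ_c = V·X/(Q_w·X_r) when wasting from the recycle, so Q_w = V·X/(θ_c·X_r) = 1490 × 1900 / (12.4 × 10800) = 21.14 m³/d.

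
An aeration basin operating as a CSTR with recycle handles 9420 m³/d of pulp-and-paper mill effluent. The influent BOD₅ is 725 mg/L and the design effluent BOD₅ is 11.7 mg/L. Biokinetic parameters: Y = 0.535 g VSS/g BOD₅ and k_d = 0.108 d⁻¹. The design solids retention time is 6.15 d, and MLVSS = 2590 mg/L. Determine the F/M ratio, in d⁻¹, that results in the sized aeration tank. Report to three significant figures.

F/M ≈ 0.514 d⁻¹

Steady-state biomass mass balance: V·X·(1 + k_d·θ_c) = Y·Q·(S₀ − S)·θ_c, so V = 0.535 × 9420 × (725 − 11.7) × 6.15 / [2590 × (1 + 0.108 × 6.15)] = 2.21×10^7 / 4310 = 5129 m³.
F/M = applied load / biomass = Q·S₀/(V·X) = 9420 × 725 / (5129 × 2590) = 0.5141 d⁻¹.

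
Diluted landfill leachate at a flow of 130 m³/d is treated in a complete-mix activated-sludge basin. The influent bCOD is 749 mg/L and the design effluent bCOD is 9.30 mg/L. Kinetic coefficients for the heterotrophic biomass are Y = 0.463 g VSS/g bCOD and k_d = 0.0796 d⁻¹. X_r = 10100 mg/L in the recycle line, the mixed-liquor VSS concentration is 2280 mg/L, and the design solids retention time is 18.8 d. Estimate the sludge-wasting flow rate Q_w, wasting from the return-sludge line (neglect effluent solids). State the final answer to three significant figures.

From the SRT design equation V = Y Q (S₀−S) θ_c / [X (1 + k_d θ_c)] = 0.463 × 130 × (749 − 9.30) × 18.8 / [2280 × (1 + 0.0796 × 18.8)] = 8.37×10^5 / 5692 = 147.1 m³.
Wasting from the return line (neglecting effluent solids): Q_w = V·X / (θ_c·X_r) = 147.1 × 2280 / (18.8 × 10100) = 1.766 m³/d.

Q_w ≈ 1.77 m³/d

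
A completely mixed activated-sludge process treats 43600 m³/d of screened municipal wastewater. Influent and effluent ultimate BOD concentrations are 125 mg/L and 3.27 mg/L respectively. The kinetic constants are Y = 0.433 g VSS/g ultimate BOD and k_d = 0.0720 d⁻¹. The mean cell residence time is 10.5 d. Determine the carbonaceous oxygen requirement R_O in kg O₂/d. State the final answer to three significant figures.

R_O ≈ 3450 kg O₂/d

Correct the yield for decay: Y_obs = Y/(1 + k_d θ_c) = 0.433 / (1 + 0.0720 × 10.5) = 0.433 / 1.756 = 0.2466.
Q·(S₀ − S) = 43600 × (125 − 3.27) × 10⁻³ = 5307 kg/d removed.
P_X = Y_obs·Q·(S₀ − S) = 0.2466 × 5307 = 1309 kg VSS/d.
Carbonaceous O₂ demand = substrate oxidised − cell-mass equivalent = 5307 − 1.42 × 1309 = 3449 kg O₂/d.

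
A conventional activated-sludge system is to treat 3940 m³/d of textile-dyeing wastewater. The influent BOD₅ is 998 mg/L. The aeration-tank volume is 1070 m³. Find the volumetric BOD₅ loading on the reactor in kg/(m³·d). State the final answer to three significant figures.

Volumetric loading L_v = Q·S₀ / V = 3940 × 998 g/m³ / 1070 m³ = 3675 g/(m³·d) = 3.675 kg BOD₅/(m³·d).

L_v ≈ 3.67 kg BOD₅/(m³·d)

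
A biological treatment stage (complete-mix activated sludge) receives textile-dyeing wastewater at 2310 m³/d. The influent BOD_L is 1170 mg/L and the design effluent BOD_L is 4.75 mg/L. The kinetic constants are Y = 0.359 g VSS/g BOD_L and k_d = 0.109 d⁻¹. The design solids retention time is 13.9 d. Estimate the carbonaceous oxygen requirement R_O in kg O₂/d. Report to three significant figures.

R_O ≈ 2150 kg O₂/d

The observed yield is Y_obs = Y/(1 + k_d·θ_c) = 0.359 / (1 + 0.109 × 13.9) = 0.359 / 2.515 = 0.1427 g VSS per g BOD_L removed.
Mass of BOD_L removed per day: Q(S₀ − S) = 2310 × 1165 g/m³ = 2692 kg/d.
Biomass synthesised: P_X = Y_obs × 2692 = 384.2 kg VSS/d.
Carbonaceous O₂ demand = substrate oxidised − cell-mass equivalent = 2692 − 1.42 × 384.2 = 2146 kg O₂/d.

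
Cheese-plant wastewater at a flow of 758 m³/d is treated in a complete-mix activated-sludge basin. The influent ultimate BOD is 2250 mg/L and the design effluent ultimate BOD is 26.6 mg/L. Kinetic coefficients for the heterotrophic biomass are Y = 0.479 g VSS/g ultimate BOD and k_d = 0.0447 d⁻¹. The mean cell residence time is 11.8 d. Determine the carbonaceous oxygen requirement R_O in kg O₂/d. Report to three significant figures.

R_O ≈ 935 kg O₂/d

The observed yield is Y_obs = Y/(1 + k_d·θ_c) = 0.479 / (1 + 0.0447 × 11.8) = 0.479 / 1.527 = 0.3136 g VSS per g ultimate BOD removed.
Substrate removed = Q·(S₀ − S) = 758 m³/d × (2250 − 26.6) g/m³ = 1.69×10^6 g/d = 1685 kg/d.
Biomass synthesised: P_X = Y_obs × 1685 = 528.5 kg VSS/d.
R_O = Q·ΔS − 1.42 P_X = 1685 − 750.5 = 934.9 kg O₂/d.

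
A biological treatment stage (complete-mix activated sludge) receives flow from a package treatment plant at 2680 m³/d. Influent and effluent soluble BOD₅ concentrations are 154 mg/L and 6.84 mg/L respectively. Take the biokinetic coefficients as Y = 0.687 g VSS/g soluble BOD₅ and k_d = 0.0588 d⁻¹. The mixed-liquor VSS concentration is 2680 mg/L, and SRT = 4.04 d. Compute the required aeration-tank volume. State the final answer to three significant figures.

Rearranging the biomass balance for a CMAS with decay, V = Y·Q·ΔS·θ_c / [X·(1+k_d θ_c)] = 0.687 × 2680 × (154 − 6.84) × 4.04 / [2680 × (1 + 0.0588 × 4.04)] = 1.09×10^6 / 3317 = 330.0 m³.

V ≈ 330 m³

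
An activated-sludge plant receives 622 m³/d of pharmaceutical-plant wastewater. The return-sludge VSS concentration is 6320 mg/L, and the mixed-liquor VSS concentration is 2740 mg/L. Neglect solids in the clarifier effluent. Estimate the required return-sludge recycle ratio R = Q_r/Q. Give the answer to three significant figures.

R = Q_r/Q = X/(X_r − X) = 2740 / (6320 − 2740) = 0.7654.

R ≈ 0.765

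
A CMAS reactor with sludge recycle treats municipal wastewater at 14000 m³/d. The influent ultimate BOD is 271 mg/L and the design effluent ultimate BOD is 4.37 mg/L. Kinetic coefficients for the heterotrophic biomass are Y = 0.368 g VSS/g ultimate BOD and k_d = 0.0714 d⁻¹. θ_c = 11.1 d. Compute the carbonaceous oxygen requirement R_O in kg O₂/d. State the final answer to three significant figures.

Correct the yield for decay: Y_obs = Y/(1 + k_d θ_c) = 0.368 / (1 + 0.0714 × 11.1) = 0.368 / 1.793 = 0.2053.
Mass of ultimate BOD removed per day: Q(S₀ − S) = 14000 × 266.6 g/m³ = 3733 kg/d.
Net sludge production P_X = 0.2053 × 3733 = 766.3 kg VSS/d.
Carbonaceous O₂ demand = substrate oxidised − cell-mass equivalent = 3733 − 1.42 × 766.3 = 2645 kg O₂/d.

R_O ≈ 2640 kg O₂/d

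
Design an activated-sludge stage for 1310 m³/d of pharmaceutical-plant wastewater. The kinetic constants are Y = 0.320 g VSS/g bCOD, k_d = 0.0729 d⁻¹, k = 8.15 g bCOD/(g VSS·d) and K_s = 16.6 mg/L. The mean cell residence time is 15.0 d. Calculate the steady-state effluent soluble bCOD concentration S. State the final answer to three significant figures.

From the Monod/SRT balance for a CMAS, S = K_s·(1+k_d θ_c)/[θ_c·(Y k − k_d) − 1] = 16.6 × (1 + 0.0729 × 15.0) / [15.0 × (0.320 × 8.15 − 0.0729) − 1] = 34.75 / 37.03 = 0.9386 mg/L.

S ≈ 0.939 mg/L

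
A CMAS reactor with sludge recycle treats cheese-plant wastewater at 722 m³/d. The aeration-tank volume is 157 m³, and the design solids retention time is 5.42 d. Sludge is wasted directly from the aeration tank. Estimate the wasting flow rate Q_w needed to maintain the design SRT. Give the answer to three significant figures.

Q_w ≈ 29.0 m³/d

For wasting at MLVSS concentration, Q_w = V/θ_c = 157.0/5.42 = 28.97 m³/d.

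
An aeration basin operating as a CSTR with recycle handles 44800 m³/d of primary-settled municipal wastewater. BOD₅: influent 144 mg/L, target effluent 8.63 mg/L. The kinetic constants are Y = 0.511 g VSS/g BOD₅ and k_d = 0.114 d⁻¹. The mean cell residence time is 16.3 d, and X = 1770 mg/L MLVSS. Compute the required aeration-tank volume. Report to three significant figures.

V ≈ 9980 m³

Rearranging the biomass balance for a CMAS with decay, V = Y·Q·ΔS·θ_c / [X·(1+k_d θ_c)] = 0.511 × 44800 × (144 − 8.63) × 16.3 / [1770 × (1 + 0.114 × 16.3)] = 5.05×10^7 / 5059 = 9985 m³.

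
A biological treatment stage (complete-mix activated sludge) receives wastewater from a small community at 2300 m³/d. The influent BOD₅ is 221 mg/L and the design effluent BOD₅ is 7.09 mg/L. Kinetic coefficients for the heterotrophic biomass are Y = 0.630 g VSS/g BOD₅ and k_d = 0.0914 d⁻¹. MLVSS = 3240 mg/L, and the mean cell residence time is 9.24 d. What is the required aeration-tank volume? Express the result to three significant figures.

V ≈ 479 m³

Steady-state biomass mass balance: V·X·(1 + k_d·θ_c) = Y·Q·(S₀ − S)·θ_c, so V = 0.630 × 2300 × (221 − 7.09) × 9.24 / [3240 × (1 + 0.0914 × 9.24)] = 2.86×10^6 / 5976 = 479.2 m³.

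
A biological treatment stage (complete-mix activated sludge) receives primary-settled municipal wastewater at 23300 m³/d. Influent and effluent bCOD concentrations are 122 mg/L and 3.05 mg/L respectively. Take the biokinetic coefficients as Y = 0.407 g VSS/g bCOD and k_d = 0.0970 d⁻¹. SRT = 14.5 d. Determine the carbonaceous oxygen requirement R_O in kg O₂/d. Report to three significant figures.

The observed yield is Y_obs = Y/(1 + k_d·θ_c) = 0.407 / (1 + 0.0970 × 14.5) = 0.407 / 2.407 = 0.1691 g VSS per g bCOD removed.
Substrate removed = Q·(S₀ − S) = 23300 m³/d × (122 − 3.05) g/m³ = 2.77×10^6 g/d = 2772 kg/d.
P_X = Y_obs·Q·(S₀ − S) = 0.1691 × 2772 = 468.7 kg VSS/d.
R_O = Q·(S₀ − S) − 1.42·P_X = 2772 − 1.42 × 468.7 = 2106 kg O₂/d.

R_O ≈ 2110 kg O₂/d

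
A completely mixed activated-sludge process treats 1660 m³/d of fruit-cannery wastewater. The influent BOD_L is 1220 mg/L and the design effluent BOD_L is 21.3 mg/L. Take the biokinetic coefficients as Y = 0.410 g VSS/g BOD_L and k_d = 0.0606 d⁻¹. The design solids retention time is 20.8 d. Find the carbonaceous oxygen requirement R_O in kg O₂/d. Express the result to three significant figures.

Observed yield with endogenous decay: Y_obs = Y / (1 + k_d·θ_c) = 0.410 / (1 + 0.0606 × 20.8) = 0.410 / 2.260 = 0.1814 g VSS/g BOD_L.
Q·(S₀ − S) = 1660 × (1220 − 21.3) × 10⁻³ = 1990 kg/d removed.
Net sludge production P_X = 0.1814 × 1990 = 360.9 kg VSS/d.
Carbonaceous O₂ demand = substrate oxidised − cell-mass equivalent = 1990 − 1.42 × 360.9 = 1477 kg O₂/d.

R_O ≈ 1480 kg O₂/d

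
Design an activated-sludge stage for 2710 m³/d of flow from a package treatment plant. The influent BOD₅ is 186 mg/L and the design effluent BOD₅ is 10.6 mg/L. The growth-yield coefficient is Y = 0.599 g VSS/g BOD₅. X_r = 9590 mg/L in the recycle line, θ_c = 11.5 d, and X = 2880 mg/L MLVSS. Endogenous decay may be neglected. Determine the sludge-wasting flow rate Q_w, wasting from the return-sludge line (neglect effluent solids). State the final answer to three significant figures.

Biomass mass balance (decay neglected): V·X = Y·Q·(S₀ − S)·θ_c, so V = 0.599 × 2710 × (186 − 10.6) × 11.5 / 2880 = 1137 m³.
θ_c = V·X/(Q_w·X_r) when wasting from the recycle, so Q_w = V·X/(θ_c·X_r) = 1137 × 2880 / (11.5 × 9590) = 29.69 m³/d.

Q_w ≈ 29.7 m³/d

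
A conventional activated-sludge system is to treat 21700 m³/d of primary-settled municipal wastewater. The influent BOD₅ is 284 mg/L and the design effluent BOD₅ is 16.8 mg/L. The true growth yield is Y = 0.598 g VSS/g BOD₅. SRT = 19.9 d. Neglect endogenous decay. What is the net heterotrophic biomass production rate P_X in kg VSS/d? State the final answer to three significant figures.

P_X ≈ 3470 kg VSS/d

Since k_d ≈ 0, Y_obs = Y = 0.598 g VSS/g BOD₅.
Mass of BOD₅ removed per day: Q(S₀ − S) = 21700 × 267.2 g/m³ = 5798 kg/d.
Net biomass production P_X = Y_obs × Q·(S₀ − S) = 0.5980 × 5798 = 3467 kg VSS/d.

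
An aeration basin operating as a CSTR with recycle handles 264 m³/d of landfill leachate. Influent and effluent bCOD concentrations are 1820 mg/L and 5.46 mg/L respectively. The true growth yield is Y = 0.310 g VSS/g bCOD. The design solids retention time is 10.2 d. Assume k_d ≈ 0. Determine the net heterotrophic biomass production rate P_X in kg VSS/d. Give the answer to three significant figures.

P_X ≈ 149 kg VSS/d

With endogenous decay neglected, the observed yield equals the true yield: Y_obs = Y = 0.310 g VSS/g bCOD.
Mass of bCOD removed per day: Q(S₀ − S) = 264 × 1815 g/m³ = 479.0 kg/d.
Biomass produced: P_X = Y_obs·Q·ΔS = 0.3100 × 479.0 ≈ 148.5 kg VSS/d.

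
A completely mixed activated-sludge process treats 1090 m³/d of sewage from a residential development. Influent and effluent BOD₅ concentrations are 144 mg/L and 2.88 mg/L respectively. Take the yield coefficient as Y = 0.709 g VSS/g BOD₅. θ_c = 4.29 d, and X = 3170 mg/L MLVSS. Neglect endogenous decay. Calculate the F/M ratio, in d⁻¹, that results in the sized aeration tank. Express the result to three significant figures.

F/M ≈ 0.335 d⁻¹

V·X = Y·Q·ΔS·θ_c gives V = 0.709 × 1090 × (144 − 2.88) × 4.29 / 3170 = 147.6 m³.
F/M = applied load / biomass = Q·S₀/(V·X) = 1090 × 144 / (147.6 × 3170) = 0.3355 d⁻¹.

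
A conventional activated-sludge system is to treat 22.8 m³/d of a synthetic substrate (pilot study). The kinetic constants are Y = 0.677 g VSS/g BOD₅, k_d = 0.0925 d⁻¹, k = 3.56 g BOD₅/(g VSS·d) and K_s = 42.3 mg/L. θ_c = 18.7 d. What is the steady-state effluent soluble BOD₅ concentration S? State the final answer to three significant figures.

S ≈ 2.73 mg/L

For a completely mixed reactor with recycle the Lawrence–McCarty relation gives S = K_s·(1 + k_d·θ_c) / [θ_c·(Y·k − k_d) − 1] = 42.3 × (1 + 0.0925 × 18.7) / [18.7 × (0.677 × 3.56 − 0.0925) − 1] = 115.5 / 42.34 = 2.727 mg/L.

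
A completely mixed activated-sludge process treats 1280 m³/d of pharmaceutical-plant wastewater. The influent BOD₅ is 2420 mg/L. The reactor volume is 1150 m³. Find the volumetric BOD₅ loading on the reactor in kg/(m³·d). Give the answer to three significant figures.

Volumetric loading L_v = Q·S₀ / V = 1280 × 2420 g/m³ / 1150 m³ = 2694 g/(m³·d) = 2.694 kg BOD₅/(m³·d).

L_v ≈ 2.69 kg BOD₅/(m³·d)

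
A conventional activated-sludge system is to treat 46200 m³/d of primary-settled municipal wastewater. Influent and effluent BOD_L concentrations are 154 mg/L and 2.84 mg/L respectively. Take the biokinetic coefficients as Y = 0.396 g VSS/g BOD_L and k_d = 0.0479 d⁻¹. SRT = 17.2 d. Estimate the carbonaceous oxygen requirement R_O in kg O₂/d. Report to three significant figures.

Observed yield with endogenous decay: Y_obs = Y / (1 + k_d·θ_c) = 0.396 / (1 + 0.0479 × 17.2) = 0.396 / 1.824 = 0.2171 g VSS/g BOD_L.
Q·(S₀ − S) = 46200 × (154 − 2.84) × 10⁻³ = 6984 kg/d removed.
Net sludge production P_X = 0.2171 × 6984 = 1516 kg VSS/d.
R_O = Q·(S₀ − S) − 1.42·P_X = 6984 − 1.42 × 1516 = 4830 kg O₂/d.

R_O ≈ 4830 kg O₂/d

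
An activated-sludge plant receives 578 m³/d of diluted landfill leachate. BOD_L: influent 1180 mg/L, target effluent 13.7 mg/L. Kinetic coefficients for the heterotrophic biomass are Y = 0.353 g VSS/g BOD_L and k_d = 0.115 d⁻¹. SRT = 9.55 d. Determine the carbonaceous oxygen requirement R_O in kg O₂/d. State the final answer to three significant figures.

R_O ≈ 513 kg O₂/d

Y_obs = Y / (1 + k_d θ_c) = 0.353 / (1 + 0.115 × 9.55) = 0.353 / 2.098 = 0.1682.
ΔS = 1180 − 13.7 = 1166 mg/L, so the substrate removal rate is 578 × 1166/1000 = 674.1 kg BOD_L/d.
Net sludge production P_X = 0.1682 × 674.1 = 113.4 kg VSS/d.
R_O = Q·(S₀ − S) − 1.42·P_X = 674.1 − 1.42 × 113.4 = 513.1 kg O₂/d.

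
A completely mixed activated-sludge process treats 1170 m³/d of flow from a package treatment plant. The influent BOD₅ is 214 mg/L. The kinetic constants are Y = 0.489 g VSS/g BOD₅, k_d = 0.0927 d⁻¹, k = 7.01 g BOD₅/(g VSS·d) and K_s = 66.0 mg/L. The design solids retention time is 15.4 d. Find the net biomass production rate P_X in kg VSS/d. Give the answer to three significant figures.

P_X ≈ 49.7 kg VSS/d

Effluent substrate depends only on kinetics and SRT: S = K_s(1 + k_d θ_c) / [θ_c(Yk − k_d) − 1] = 66.0 × (1 + 0.0927 × 15.4) / [15.4 × (0.489 × 7.01 − 0.0927) − 1] = 160.2 / 50.36 = 3.181 mg/L.
Observed yield with endogenous decay: Y_obs = Y / (1 + k_d·θ_c) = 0.489 / (1 + 0.0927 × 15.4) = 0.489 / 2.428 = 0.2014 g VSS/g BOD₅.
Q·(S₀ − S) = 1170 × (214 − 3.18) × 10⁻³ = 246.7 kg/d removed.
So the net sludge growth is P_X = 0.2014 × 246.7 = 49.69 kg VSS/d.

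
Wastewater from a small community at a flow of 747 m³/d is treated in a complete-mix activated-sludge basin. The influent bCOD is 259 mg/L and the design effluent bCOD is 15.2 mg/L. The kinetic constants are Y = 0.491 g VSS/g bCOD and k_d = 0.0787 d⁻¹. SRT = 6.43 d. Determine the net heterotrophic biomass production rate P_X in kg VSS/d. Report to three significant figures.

P_X ≈ 59.4 kg VSS/d

The observed yield is Y_obs = Y/(1 + k_d·θ_c) = 0.491 / (1 + 0.0787 × 6.43) = 0.491 / 1.506 = 0.3260 g VSS per g bCOD removed.
Q·(S₀ − S) = 747 × (259 − 15.2) × 10⁻³ = 182.1 kg/d removed.
Biomass produced: P_X = Y_obs·Q·ΔS = 0.3260 × 182.1 ≈ 59.37 kg VSS/d.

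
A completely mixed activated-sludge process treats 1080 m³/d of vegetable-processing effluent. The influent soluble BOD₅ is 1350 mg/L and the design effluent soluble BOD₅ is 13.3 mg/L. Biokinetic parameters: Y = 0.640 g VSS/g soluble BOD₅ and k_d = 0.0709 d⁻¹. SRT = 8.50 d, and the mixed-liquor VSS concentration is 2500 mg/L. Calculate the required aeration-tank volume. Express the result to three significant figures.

Rearranging the biomass balance for a CMAS with decay, V = Y·Q·ΔS·θ_c / [X·(1+k_d θ_c)] = 0.640 × 1080 × (1350 − 13.3) × 8.50 / [2500 × (1 + 0.0709 × 8.50)] = 7.85×10^6 / 4007 = 1960 m³.

V ≈ 1960 m³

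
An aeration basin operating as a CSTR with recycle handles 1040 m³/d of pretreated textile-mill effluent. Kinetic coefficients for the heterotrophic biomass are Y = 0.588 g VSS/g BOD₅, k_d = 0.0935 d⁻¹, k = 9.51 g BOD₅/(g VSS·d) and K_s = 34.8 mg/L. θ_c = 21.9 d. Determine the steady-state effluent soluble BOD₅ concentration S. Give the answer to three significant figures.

S ≈ 0.888 mg/L

From the Monod/SRT balance for a CMAS, S = K_s·(1+k_d θ_c)/[θ_c·(Y k − k_d) − 1] = 34.8 × (1 + 0.0935 × 21.9) / [21.9 × (0.588 × 9.51 − 0.0935) − 1] = 106.1 / 119.4 = 0.8882 mg/L.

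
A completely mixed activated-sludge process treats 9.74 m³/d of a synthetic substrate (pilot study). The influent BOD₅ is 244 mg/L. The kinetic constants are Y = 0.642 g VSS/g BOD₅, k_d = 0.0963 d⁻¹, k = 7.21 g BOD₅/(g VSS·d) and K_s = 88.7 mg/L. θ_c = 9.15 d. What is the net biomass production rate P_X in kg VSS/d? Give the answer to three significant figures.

P_X ≈ 0.797 kg VSS/d

Effluent substrate depends only on kinetics and SRT: S = K_s(1 + k_d θ_c) / [θ_c(Yk − k_d) − 1] = 88.7 × (1 + 0.0963 × 9.15) / [9.15 × (0.642 × 7.21 − 0.0963) − 1] = 166.9 / 40.47 = 4.123 mg/L.
The observed yield is Y_obs = Y/(1 + k_d·θ_c) = 0.642 / (1 + 0.0963 × 9.15) = 0.642 / 1.881 = 0.3413 g VSS per g BOD₅ removed.
ΔS = 244 − 4.12 = 239.9 mg/L, so the substrate removal rate is 9.74 × 239.9/1000 = 2.336 kg BOD₅/d.
P_X = Y_obs · Q(S₀ − S) = 0.3413 × 2.336 = 0.7974 kg VSS/d.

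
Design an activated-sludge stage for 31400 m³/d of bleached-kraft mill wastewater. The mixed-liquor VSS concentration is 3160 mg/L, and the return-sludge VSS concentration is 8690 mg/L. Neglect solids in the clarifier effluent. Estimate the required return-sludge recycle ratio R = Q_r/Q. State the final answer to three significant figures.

R ≈ 0.571

Solids balance on the clarifier gives (1+R)X = R·X_r, so R = X/(X_r − X) = 3160 / (8690 − 3160) = 0.5714.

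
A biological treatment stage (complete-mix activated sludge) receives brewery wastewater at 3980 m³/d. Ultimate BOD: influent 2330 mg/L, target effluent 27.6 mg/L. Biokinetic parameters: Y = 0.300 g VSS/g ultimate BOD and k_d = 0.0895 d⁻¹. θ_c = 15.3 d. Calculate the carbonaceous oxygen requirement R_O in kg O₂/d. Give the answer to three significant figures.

R_O ≈ 7520 kg O₂/d

Y_obs = Y / (1 + k_d θ_c) = 0.300 / (1 + 0.0895 × 15.3) = 0.300 / 2.369 = 0.1266.
Mass of ultimate BOD removed per day: Q(S₀ − S) = 3980 × 2302 g/m³ = 9164 kg/d.
P_X = Y_obs·Q·(S₀ − S) = 0.1266 × 9164 = 1160 kg VSS/d.
R_O = Q·ΔS − 1.42 P_X = 9164 − 1648 = 7516 kg O₂/d.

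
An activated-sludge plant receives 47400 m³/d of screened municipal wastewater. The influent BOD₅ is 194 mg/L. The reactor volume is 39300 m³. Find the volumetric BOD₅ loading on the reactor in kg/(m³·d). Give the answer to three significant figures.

Applied BOD₅ load per unit volume = Q·S₀/V = (47400 × 194/1000)/39300 = 0.2340 kg BOD₅·m⁻³·d⁻¹.

L_v ≈ 0.234 kg BOD₅/(m³·d)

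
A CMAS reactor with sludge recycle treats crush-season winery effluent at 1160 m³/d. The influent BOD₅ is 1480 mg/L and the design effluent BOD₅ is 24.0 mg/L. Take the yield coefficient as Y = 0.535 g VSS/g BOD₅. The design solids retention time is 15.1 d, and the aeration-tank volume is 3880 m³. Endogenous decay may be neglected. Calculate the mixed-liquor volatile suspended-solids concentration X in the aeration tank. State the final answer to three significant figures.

X ≈ 3520 mg/L

Without decay, X = Y Q (S₀−S) θ_c / V = 0.535 × 1160 × (1480 − 24.0) × 15.1 / 3880 = 3517 mg/L.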